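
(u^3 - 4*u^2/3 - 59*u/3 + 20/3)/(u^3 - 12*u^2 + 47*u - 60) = (3*u^2 + 11*u - 4)/(3*(u^2 - 7*u + 12))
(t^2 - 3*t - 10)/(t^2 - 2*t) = (t^2 - 3*t - 10)/(t*(t - 2))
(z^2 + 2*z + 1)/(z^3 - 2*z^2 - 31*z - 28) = (z + 1)/(z^2 - 3*z - 28)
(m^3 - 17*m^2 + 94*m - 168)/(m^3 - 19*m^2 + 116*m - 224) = (m - 6)/(m - 8)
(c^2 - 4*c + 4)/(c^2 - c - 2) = (c - 2)/(c + 1)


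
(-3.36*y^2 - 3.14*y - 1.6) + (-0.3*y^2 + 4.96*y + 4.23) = -3.66*y^2 + 1.82*y + 2.63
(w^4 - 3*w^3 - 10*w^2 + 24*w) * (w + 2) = w^5 - w^4 - 16*w^3 + 4*w^2 + 48*w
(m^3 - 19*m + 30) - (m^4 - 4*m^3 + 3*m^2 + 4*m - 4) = -m^4 + 5*m^3 - 3*m^2 - 23*m + 34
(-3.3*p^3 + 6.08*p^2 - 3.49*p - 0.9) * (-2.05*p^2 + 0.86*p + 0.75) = 6.765*p^5 - 15.302*p^4 + 9.9083*p^3 + 3.4036*p^2 - 3.3915*p - 0.675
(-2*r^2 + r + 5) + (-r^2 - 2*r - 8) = -3*r^2 - r - 3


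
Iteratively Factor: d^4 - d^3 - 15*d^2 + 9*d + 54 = (d + 3)*(d^3 - 4*d^2 - 3*d + 18) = (d + 2)*(d + 3)*(d^2 - 6*d + 9) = (d - 3)*(d + 2)*(d + 3)*(d - 3)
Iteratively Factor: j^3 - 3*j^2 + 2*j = (j - 1)*(j^2 - 2*j) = j*(j - 1)*(j - 2)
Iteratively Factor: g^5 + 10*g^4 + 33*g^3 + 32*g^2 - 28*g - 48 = (g - 1)*(g^4 + 11*g^3 + 44*g^2 + 76*g + 48) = (g - 1)*(g + 4)*(g^3 + 7*g^2 + 16*g + 12) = (g - 1)*(g + 2)*(g + 4)*(g^2 + 5*g + 6) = (g - 1)*(g + 2)*(g + 3)*(g + 4)*(g + 2)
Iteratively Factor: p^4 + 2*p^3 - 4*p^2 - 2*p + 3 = (p - 1)*(p^3 + 3*p^2 - p - 3) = (p - 1)*(p + 3)*(p^2 - 1) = (p - 1)^2*(p + 3)*(p + 1)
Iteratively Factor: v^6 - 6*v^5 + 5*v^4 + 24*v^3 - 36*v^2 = (v)*(v^5 - 6*v^4 + 5*v^3 + 24*v^2 - 36*v) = v^2*(v^4 - 6*v^3 + 5*v^2 + 24*v - 36) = v^2*(v + 2)*(v^3 - 8*v^2 + 21*v - 18) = v^2*(v - 3)*(v + 2)*(v^2 - 5*v + 6) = v^2*(v - 3)^2*(v + 2)*(v - 2)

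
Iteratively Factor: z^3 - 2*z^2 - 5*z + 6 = (z - 3)*(z^2 + z - 2) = (z - 3)*(z - 1)*(z + 2)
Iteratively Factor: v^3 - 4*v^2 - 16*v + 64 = (v - 4)*(v^2 - 16) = (v - 4)^2*(v + 4)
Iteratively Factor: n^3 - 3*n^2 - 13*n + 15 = (n - 5)*(n^2 + 2*n - 3) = (n - 5)*(n + 3)*(n - 1)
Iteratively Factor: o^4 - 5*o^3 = (o - 5)*(o^3) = o*(o - 5)*(o^2) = o^2*(o - 5)*(o)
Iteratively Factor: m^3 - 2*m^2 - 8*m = (m)*(m^2 - 2*m - 8) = m*(m - 4)*(m + 2)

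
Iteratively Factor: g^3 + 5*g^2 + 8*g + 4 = (g + 1)*(g^2 + 4*g + 4) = (g + 1)*(g + 2)*(g + 2)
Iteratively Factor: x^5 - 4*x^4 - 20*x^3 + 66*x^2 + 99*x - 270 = (x + 3)*(x^4 - 7*x^3 + x^2 + 63*x - 90) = (x - 2)*(x + 3)*(x^3 - 5*x^2 - 9*x + 45) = (x - 2)*(x + 3)^2*(x^2 - 8*x + 15) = (x - 5)*(x - 2)*(x + 3)^2*(x - 3)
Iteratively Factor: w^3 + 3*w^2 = (w + 3)*(w^2) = w*(w + 3)*(w)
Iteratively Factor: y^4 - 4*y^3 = (y)*(y^3 - 4*y^2) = y^2*(y^2 - 4*y) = y^3*(y - 4)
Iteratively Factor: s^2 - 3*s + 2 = (s - 1)*(s - 2)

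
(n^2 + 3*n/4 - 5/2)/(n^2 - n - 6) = (n - 5/4)/(n - 3)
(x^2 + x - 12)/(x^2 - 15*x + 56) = (x^2 + x - 12)/(x^2 - 15*x + 56)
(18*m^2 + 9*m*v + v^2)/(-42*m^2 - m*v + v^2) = (3*m + v)/(-7*m + v)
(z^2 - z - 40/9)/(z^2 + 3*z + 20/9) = (3*z - 8)/(3*z + 4)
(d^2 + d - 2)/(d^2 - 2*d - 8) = (d - 1)/(d - 4)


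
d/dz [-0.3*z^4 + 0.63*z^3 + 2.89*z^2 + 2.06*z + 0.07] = -1.2*z^3 + 1.89*z^2 + 5.78*z + 2.06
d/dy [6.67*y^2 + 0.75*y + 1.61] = 13.34*y + 0.75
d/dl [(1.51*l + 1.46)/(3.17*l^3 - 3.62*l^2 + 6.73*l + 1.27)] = (-9.5734*l^3 - 8.4184*l^2 + 10.5704*l - 7.9081)/(10.0489*l^6 - 22.9508*l^5 + 55.7726*l^4 - 40.6734*l^3 + 36.0981*l^2 + 17.0942*l + 1.6129)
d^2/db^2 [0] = 0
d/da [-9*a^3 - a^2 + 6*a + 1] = -27*a^2 - 2*a + 6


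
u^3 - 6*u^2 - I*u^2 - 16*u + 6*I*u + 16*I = (u - 8)*(u + 2)*(u - I)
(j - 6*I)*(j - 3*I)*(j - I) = j^3 - 10*I*j^2 - 27*j + 18*I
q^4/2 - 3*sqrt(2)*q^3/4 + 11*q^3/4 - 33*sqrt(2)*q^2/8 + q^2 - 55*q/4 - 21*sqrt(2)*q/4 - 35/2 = (q/2 + sqrt(2)/2)*(q + 2)*(q + 7/2)*(q - 5*sqrt(2)/2)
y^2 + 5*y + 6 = (y + 2)*(y + 3)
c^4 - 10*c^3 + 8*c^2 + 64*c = c*(c - 8)*(c - 4)*(c + 2)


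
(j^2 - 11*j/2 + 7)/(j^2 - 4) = (j - 7/2)/(j + 2)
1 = 1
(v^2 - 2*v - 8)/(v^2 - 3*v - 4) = (v + 2)/(v + 1)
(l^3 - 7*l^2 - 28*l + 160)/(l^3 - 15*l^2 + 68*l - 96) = (l + 5)/(l - 3)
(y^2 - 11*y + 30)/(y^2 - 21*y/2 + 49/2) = 2*(y^2 - 11*y + 30)/(2*y^2 - 21*y + 49)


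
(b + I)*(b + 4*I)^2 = b^3 + 9*I*b^2 - 24*b - 16*I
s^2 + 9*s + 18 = (s + 3)*(s + 6)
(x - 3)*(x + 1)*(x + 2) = x^3 - 7*x - 6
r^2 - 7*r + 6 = (r - 6)*(r - 1)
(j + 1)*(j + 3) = j^2 + 4*j + 3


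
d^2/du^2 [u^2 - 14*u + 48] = 2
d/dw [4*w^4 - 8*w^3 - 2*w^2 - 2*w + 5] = 16*w^3 - 24*w^2 - 4*w - 2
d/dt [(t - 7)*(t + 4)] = 2*t - 3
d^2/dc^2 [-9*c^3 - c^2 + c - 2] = -54*c - 2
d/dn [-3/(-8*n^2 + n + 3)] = 3*(1 - 16*n)/(-8*n^2 + n + 3)^2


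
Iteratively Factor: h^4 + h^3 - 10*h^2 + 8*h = (h - 2)*(h^3 + 3*h^2 - 4*h) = (h - 2)*(h - 1)*(h^2 + 4*h) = h*(h - 2)*(h - 1)*(h + 4)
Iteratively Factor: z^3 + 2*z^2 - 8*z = (z)*(z^2 + 2*z - 8) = z*(z - 2)*(z + 4)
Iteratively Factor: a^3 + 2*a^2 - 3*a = (a)*(a^2 + 2*a - 3) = a*(a - 1)*(a + 3)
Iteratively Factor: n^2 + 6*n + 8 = (n + 2)*(n + 4)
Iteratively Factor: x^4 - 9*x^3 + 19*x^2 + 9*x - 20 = (x - 4)*(x^3 - 5*x^2 - x + 5) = (x - 4)*(x + 1)*(x^2 - 6*x + 5) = (x - 4)*(x - 1)*(x + 1)*(x - 5)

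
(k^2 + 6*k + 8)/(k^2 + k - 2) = (k + 4)/(k - 1)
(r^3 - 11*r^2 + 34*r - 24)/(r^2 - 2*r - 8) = (r^2 - 7*r + 6)/(r + 2)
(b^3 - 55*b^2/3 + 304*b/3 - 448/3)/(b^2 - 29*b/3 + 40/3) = (3*b^2 - 31*b + 56)/(3*b - 5)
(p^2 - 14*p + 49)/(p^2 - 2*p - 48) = (-p^2 + 14*p - 49)/(-p^2 + 2*p + 48)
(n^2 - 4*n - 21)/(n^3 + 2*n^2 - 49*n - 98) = (n + 3)/(n^2 + 9*n + 14)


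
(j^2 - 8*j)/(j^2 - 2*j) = (j - 8)/(j - 2)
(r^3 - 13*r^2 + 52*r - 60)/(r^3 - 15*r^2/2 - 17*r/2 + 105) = 2*(r - 2)/(2*r + 7)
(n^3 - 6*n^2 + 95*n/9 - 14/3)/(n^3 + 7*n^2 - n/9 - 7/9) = (9*n^3 - 54*n^2 + 95*n - 42)/(9*n^3 + 63*n^2 - n - 7)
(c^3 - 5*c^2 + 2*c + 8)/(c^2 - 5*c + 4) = (c^2 - c - 2)/(c - 1)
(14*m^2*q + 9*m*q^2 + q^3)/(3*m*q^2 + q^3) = (14*m^2 + 9*m*q + q^2)/(q*(3*m + q))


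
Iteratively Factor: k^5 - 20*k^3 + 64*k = (k - 2)*(k^4 + 2*k^3 - 16*k^2 - 32*k) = (k - 2)*(k + 2)*(k^3 - 16*k) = k*(k - 2)*(k + 2)*(k^2 - 16) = k*(k - 4)*(k - 2)*(k + 2)*(k + 4)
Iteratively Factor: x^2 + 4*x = (x + 4)*(x)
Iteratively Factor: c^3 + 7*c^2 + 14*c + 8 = (c + 1)*(c^2 + 6*c + 8) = (c + 1)*(c + 4)*(c + 2)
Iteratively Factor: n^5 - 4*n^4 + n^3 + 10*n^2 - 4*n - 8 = (n + 1)*(n^4 - 5*n^3 + 6*n^2 + 4*n - 8) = (n - 2)*(n + 1)*(n^3 - 3*n^2 + 4) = (n - 2)*(n + 1)^2*(n^2 - 4*n + 4) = (n - 2)^2*(n + 1)^2*(n - 2)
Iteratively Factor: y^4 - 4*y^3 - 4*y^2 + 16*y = (y + 2)*(y^3 - 6*y^2 + 8*y) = y*(y + 2)*(y^2 - 6*y + 8) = y*(y - 4)*(y + 2)*(y - 2)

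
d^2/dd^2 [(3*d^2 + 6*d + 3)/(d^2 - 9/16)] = 96*(512*d^3 + 1200*d^2 + 864*d + 225)/(4096*d^6 - 6912*d^4 + 3888*d^2 - 729)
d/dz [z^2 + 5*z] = 2*z + 5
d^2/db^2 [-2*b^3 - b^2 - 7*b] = -12*b - 2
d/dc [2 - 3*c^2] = -6*c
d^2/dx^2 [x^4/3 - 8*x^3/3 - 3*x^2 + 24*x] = 4*x^2 - 16*x - 6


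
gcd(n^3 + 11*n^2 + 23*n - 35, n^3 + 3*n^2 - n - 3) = n - 1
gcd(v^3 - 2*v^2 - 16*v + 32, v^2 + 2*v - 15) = 1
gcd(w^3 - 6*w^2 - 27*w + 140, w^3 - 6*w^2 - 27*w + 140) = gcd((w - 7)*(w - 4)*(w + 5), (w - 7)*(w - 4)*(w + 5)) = w^3 - 6*w^2 - 27*w + 140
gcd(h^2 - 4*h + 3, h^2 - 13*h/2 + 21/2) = h - 3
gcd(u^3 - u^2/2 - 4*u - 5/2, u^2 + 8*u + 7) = u + 1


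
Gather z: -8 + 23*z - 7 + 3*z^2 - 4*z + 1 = 3*z^2 + 19*z - 14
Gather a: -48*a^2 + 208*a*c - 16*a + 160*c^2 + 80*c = -48*a^2 + a*(208*c - 16) + 160*c^2 + 80*c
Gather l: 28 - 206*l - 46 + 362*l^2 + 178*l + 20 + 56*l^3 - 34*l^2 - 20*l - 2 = 56*l^3 + 328*l^2 - 48*l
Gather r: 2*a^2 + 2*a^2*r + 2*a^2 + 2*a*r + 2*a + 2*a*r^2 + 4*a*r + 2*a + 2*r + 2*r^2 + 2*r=4*a^2 + 4*a + r^2*(2*a + 2) + r*(2*a^2 + 6*a + 4)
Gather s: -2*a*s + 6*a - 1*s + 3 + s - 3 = -2*a*s + 6*a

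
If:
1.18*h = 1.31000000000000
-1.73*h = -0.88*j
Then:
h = 1.11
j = 2.18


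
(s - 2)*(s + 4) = s^2 + 2*s - 8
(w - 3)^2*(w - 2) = w^3 - 8*w^2 + 21*w - 18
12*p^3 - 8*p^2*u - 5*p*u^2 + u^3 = (-6*p + u)*(-p + u)*(2*p + u)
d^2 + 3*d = d*(d + 3)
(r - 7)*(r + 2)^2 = r^3 - 3*r^2 - 24*r - 28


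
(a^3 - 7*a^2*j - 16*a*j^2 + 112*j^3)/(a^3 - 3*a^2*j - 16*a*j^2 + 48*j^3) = (a - 7*j)/(a - 3*j)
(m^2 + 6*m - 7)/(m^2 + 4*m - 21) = (m - 1)/(m - 3)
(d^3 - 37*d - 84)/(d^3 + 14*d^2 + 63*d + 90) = (d^2 - 3*d - 28)/(d^2 + 11*d + 30)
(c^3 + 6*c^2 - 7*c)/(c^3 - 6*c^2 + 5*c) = (c + 7)/(c - 5)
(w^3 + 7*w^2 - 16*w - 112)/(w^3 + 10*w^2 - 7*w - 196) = (w + 4)/(w + 7)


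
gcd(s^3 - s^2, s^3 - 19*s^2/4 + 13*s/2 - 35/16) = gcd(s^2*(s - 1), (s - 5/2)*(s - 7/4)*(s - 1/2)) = 1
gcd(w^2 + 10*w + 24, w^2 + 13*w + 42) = w + 6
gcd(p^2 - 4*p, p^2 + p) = p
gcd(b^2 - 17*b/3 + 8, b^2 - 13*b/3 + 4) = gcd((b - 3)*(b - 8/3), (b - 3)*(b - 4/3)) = b - 3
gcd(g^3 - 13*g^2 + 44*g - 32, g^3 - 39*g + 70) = 1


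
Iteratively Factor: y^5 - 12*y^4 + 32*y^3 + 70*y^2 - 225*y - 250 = (y - 5)*(y^4 - 7*y^3 - 3*y^2 + 55*y + 50) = (y - 5)^2*(y^3 - 2*y^2 - 13*y - 10) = (y - 5)^2*(y + 1)*(y^2 - 3*y - 10) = (y - 5)^2*(y + 1)*(y + 2)*(y - 5)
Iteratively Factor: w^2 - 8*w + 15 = (w - 5)*(w - 3)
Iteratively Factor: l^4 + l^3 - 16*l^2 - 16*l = (l + 4)*(l^3 - 3*l^2 - 4*l) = l*(l + 4)*(l^2 - 3*l - 4) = l*(l + 1)*(l + 4)*(l - 4)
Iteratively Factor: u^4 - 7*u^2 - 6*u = (u)*(u^3 - 7*u - 6) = u*(u + 2)*(u^2 - 2*u - 3) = u*(u - 3)*(u + 2)*(u + 1)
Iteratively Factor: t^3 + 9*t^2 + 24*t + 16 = (t + 1)*(t^2 + 8*t + 16) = (t + 1)*(t + 4)*(t + 4)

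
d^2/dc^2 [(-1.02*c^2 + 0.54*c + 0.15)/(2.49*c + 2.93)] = (-3.5527136788005e-15*c - 23.532522)/(15.438249*c^3 + 54.498879*c^2 + 64.129203*c + 25.153757)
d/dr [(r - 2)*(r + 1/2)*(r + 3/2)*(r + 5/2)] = 4*r^3 + 15*r^2/2 - 13*r/2 - 77/8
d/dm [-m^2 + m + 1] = 1 - 2*m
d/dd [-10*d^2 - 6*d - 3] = -20*d - 6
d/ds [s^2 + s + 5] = 2*s + 1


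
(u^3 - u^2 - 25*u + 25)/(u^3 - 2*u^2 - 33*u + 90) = (u^2 + 4*u - 5)/(u^2 + 3*u - 18)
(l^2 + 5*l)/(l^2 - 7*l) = (l + 5)/(l - 7)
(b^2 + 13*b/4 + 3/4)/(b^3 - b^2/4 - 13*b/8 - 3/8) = 2*(b + 3)/(2*b^2 - b - 3)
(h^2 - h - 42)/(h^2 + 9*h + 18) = (h - 7)/(h + 3)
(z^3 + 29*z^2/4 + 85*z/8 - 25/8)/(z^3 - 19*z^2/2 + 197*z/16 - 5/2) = 2*(2*z^2 + 15*z + 25)/(4*z^2 - 37*z + 40)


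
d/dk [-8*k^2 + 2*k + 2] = 2 - 16*k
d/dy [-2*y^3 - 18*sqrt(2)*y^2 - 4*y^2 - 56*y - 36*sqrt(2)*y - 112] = -6*y^2 - 36*sqrt(2)*y - 8*y - 56 - 36*sqrt(2)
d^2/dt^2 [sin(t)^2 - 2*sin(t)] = 2*sin(t) + 2*cos(2*t)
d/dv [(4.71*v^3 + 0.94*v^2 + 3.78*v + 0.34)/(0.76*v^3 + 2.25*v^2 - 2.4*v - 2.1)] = (-1.77635683940025e-15*v^5 + 9.8831*v^4 - 28.3536*v^3 - 41.2092*v^2 - 5.478*v - 7.122)/(0.5776*v^6 + 3.42*v^5 + 1.4145*v^4 - 13.992*v^3 - 3.69*v^2 + 10.08*v + 4.41)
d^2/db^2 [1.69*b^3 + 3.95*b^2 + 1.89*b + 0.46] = 10.14*b + 7.9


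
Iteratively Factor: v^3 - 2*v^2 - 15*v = (v - 5)*(v^2 + 3*v) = (v - 5)*(v + 3)*(v)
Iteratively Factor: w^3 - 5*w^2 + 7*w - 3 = (w - 1)*(w^2 - 4*w + 3) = (w - 1)^2*(w - 3)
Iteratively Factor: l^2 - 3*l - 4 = (l - 4)*(l + 1)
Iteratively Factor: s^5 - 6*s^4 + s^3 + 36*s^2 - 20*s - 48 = (s - 4)*(s^4 - 2*s^3 - 7*s^2 + 8*s + 12) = (s - 4)*(s - 2)*(s^3 - 7*s - 6) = (s - 4)*(s - 2)*(s + 1)*(s^2 - s - 6) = (s - 4)*(s - 2)*(s + 1)*(s + 2)*(s - 3)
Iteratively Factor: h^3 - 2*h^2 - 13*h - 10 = (h - 5)*(h^2 + 3*h + 2) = (h - 5)*(h + 1)*(h + 2)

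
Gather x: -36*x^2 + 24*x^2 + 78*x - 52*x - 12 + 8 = -12*x^2 + 26*x - 4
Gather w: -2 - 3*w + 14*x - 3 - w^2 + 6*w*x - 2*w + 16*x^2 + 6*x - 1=-w^2 + w*(6*x - 5) + 16*x^2 + 20*x - 6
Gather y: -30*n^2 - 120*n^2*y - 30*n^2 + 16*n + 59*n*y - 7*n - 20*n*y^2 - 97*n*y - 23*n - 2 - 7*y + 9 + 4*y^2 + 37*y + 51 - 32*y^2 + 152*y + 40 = -60*n^2 - 14*n + y^2*(-20*n - 28) + y*(-120*n^2 - 38*n + 182) + 98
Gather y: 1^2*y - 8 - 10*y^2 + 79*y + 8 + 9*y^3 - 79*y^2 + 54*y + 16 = 9*y^3 - 89*y^2 + 134*y + 16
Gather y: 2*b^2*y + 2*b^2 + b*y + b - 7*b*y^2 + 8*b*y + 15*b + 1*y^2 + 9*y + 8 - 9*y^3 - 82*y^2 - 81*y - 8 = 2*b^2 + 16*b - 9*y^3 + y^2*(-7*b - 81) + y*(2*b^2 + 9*b - 72)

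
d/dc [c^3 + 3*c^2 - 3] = 3*c*(c + 2)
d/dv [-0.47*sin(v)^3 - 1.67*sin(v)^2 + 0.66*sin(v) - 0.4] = (-1.41*sin(v)^2 - 3.34*sin(v) + 0.66)*cos(v)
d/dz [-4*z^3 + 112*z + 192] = 112 - 12*z^2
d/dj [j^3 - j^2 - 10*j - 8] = 3*j^2 - 2*j - 10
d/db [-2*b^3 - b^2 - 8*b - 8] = -6*b^2 - 2*b - 8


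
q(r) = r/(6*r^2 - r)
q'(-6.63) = -0.00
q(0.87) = 0.24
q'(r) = r*(1 - 12*r)/(6*r^2 - r)^2 + 1/(6*r^2 - r)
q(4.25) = 0.04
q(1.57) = 0.12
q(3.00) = 0.06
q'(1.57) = -0.08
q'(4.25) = -0.01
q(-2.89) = -0.05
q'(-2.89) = -0.02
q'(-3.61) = -0.01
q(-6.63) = -0.02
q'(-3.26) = -0.01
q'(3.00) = -0.02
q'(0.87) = -0.34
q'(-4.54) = -0.01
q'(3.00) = -0.02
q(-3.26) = -0.05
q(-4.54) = -0.04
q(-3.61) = -0.04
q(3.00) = 0.06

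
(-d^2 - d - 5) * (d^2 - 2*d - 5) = -d^4 + d^3 + 2*d^2 + 15*d + 25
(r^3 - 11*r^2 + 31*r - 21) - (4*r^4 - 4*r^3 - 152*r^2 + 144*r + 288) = -4*r^4 + 5*r^3 + 141*r^2 - 113*r - 309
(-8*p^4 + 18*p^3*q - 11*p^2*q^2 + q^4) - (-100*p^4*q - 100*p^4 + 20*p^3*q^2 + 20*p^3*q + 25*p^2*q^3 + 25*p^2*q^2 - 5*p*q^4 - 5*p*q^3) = 100*p^4*q + 92*p^4 - 20*p^3*q^2 - 2*p^3*q - 25*p^2*q^3 - 36*p^2*q^2 + 5*p*q^4 + 5*p*q^3 + q^4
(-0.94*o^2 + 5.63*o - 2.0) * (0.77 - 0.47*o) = 0.4418*o^3 - 3.3699*o^2 + 5.2751*o - 1.54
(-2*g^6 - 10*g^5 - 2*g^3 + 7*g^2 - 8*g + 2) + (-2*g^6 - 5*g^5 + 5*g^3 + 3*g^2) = -4*g^6 - 15*g^5 + 3*g^3 + 10*g^2 - 8*g + 2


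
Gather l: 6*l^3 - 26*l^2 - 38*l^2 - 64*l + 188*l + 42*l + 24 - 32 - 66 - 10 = 6*l^3 - 64*l^2 + 166*l - 84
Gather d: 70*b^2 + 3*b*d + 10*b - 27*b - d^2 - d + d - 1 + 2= 70*b^2 + 3*b*d - 17*b - d^2 + 1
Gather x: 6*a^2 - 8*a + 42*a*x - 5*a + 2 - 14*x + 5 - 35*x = 6*a^2 - 13*a + x*(42*a - 49) + 7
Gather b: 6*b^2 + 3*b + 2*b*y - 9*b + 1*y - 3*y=6*b^2 + b*(2*y - 6) - 2*y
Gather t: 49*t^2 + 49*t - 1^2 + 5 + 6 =49*t^2 + 49*t + 10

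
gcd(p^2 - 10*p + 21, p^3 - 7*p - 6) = p - 3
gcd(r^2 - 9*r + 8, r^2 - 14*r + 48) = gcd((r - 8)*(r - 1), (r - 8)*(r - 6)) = r - 8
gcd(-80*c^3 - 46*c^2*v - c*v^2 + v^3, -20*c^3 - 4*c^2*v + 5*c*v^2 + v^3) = 10*c^2 + 7*c*v + v^2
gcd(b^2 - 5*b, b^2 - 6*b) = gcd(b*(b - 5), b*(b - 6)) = b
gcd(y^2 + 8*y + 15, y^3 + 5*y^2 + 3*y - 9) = y + 3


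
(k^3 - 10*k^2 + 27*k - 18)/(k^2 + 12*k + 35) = (k^3 - 10*k^2 + 27*k - 18)/(k^2 + 12*k + 35)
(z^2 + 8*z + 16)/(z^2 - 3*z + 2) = (z^2 + 8*z + 16)/(z^2 - 3*z + 2)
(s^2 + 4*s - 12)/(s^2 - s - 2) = (s + 6)/(s + 1)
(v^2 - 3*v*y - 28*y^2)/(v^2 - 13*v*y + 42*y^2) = (-v - 4*y)/(-v + 6*y)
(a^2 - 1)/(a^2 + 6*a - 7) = (a + 1)/(a + 7)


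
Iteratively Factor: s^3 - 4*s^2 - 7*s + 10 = (s - 5)*(s^2 + s - 2) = (s - 5)*(s - 1)*(s + 2)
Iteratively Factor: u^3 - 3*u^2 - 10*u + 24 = (u - 2)*(u^2 - u - 12) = (u - 2)*(u + 3)*(u - 4)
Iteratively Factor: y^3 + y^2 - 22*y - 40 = (y - 5)*(y^2 + 6*y + 8) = (y - 5)*(y + 4)*(y + 2)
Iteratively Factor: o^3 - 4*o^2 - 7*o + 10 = (o + 2)*(o^2 - 6*o + 5) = (o - 1)*(o + 2)*(o - 5)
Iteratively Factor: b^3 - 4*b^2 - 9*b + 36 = (b - 4)*(b^2 - 9) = (b - 4)*(b + 3)*(b - 3)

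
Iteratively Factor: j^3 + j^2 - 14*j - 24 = (j + 2)*(j^2 - j - 12) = (j + 2)*(j + 3)*(j - 4)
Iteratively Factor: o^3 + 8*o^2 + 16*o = (o + 4)*(o^2 + 4*o) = o*(o + 4)*(o + 4)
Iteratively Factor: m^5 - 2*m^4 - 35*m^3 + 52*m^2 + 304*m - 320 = (m - 1)*(m^4 - m^3 - 36*m^2 + 16*m + 320) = (m - 1)*(m + 4)*(m^3 - 5*m^2 - 16*m + 80) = (m - 4)*(m - 1)*(m + 4)*(m^2 - m - 20) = (m - 5)*(m - 4)*(m - 1)*(m + 4)*(m + 4)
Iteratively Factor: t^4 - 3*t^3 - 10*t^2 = (t)*(t^3 - 3*t^2 - 10*t) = t*(t + 2)*(t^2 - 5*t) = t*(t - 5)*(t + 2)*(t)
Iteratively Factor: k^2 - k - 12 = (k + 3)*(k - 4)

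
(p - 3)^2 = p^2 - 6*p + 9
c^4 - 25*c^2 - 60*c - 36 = (c - 6)*(c + 1)*(c + 2)*(c + 3)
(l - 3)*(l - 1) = l^2 - 4*l + 3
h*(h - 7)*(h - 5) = h^3 - 12*h^2 + 35*h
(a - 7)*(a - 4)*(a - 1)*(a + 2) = a^4 - 10*a^3 + 15*a^2 + 50*a - 56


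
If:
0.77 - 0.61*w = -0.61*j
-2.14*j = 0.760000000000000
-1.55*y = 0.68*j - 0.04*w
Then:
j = -0.36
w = 0.91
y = 0.18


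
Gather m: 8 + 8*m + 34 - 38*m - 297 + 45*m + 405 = 15*m + 150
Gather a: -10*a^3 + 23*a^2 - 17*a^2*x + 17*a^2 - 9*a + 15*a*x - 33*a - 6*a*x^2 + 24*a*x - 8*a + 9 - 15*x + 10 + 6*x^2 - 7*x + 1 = -10*a^3 + a^2*(40 - 17*x) + a*(-6*x^2 + 39*x - 50) + 6*x^2 - 22*x + 20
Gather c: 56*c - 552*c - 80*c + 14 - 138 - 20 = -576*c - 144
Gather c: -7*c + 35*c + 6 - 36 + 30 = 28*c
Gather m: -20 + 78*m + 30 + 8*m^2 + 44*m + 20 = 8*m^2 + 122*m + 30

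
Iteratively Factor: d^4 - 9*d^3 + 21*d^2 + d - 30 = (d - 3)*(d^3 - 6*d^2 + 3*d + 10) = (d - 5)*(d - 3)*(d^2 - d - 2) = (d - 5)*(d - 3)*(d - 2)*(d + 1)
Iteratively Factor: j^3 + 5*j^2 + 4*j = (j)*(j^2 + 5*j + 4) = j*(j + 1)*(j + 4)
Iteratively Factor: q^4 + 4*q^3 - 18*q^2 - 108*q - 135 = (q - 5)*(q^3 + 9*q^2 + 27*q + 27) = (q - 5)*(q + 3)*(q^2 + 6*q + 9) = (q - 5)*(q + 3)^2*(q + 3)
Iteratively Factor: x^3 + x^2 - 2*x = (x + 2)*(x^2 - x) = x*(x + 2)*(x - 1)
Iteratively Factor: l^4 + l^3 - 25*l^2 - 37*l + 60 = (l + 3)*(l^3 - 2*l^2 - 19*l + 20) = (l - 1)*(l + 3)*(l^2 - l - 20) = (l - 5)*(l - 1)*(l + 3)*(l + 4)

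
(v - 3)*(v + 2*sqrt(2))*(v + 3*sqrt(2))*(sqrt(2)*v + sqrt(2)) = sqrt(2)*v^4 - 2*sqrt(2)*v^3 + 10*v^3 - 20*v^2 + 9*sqrt(2)*v^2 - 24*sqrt(2)*v - 30*v - 36*sqrt(2)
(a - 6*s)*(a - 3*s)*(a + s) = a^3 - 8*a^2*s + 9*a*s^2 + 18*s^3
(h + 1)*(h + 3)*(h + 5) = h^3 + 9*h^2 + 23*h + 15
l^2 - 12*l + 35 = (l - 7)*(l - 5)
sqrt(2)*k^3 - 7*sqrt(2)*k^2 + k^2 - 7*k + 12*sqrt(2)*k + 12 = (k - 4)*(k - 3)*(sqrt(2)*k + 1)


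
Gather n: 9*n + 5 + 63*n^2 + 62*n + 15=63*n^2 + 71*n + 20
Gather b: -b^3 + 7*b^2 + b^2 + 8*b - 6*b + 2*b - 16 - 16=-b^3 + 8*b^2 + 4*b - 32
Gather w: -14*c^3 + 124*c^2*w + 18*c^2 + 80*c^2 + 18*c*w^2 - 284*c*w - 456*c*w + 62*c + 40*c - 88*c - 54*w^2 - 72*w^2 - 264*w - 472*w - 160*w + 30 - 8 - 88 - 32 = -14*c^3 + 98*c^2 + 14*c + w^2*(18*c - 126) + w*(124*c^2 - 740*c - 896) - 98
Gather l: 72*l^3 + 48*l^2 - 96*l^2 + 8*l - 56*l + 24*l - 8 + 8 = 72*l^3 - 48*l^2 - 24*l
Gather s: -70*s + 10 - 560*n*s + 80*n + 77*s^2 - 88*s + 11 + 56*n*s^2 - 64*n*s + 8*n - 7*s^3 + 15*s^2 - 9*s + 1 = 88*n - 7*s^3 + s^2*(56*n + 92) + s*(-624*n - 167) + 22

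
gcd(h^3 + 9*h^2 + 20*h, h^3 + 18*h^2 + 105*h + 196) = h + 4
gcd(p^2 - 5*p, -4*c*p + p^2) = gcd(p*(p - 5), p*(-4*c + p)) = p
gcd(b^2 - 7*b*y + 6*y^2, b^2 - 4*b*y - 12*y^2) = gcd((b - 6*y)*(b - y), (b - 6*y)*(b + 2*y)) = -b + 6*y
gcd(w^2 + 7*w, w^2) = w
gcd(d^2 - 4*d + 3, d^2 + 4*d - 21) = d - 3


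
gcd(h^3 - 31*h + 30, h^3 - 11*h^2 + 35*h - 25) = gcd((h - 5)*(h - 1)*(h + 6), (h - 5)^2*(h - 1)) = h^2 - 6*h + 5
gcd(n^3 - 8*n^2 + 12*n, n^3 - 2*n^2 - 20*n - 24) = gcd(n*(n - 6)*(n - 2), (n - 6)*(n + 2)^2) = n - 6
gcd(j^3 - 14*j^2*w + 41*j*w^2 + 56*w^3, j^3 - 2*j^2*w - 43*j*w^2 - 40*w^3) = -j^2 + 7*j*w + 8*w^2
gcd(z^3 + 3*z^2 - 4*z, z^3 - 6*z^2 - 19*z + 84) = z + 4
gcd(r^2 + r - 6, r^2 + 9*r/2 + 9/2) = r + 3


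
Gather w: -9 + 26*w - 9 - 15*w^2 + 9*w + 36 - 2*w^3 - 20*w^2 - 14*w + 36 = -2*w^3 - 35*w^2 + 21*w + 54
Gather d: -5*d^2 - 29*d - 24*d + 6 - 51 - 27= -5*d^2 - 53*d - 72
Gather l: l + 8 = l + 8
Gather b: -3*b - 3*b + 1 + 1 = 2 - 6*b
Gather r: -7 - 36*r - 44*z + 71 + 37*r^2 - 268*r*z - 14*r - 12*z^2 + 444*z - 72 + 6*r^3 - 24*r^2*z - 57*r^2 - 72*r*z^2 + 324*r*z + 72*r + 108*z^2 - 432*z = 6*r^3 + r^2*(-24*z - 20) + r*(-72*z^2 + 56*z + 22) + 96*z^2 - 32*z - 8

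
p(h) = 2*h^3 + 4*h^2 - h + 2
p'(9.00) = 557.00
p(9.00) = 1775.00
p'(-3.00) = 29.00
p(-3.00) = -13.00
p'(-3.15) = 33.34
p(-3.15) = -17.67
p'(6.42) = 297.66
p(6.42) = 689.66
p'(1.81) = 33.14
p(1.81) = 25.15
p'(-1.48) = 0.30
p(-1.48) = 5.76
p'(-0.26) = -2.67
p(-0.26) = 2.50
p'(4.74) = 171.73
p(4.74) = 300.12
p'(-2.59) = 18.53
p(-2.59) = -3.33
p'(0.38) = 2.91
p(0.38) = 2.31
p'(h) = 6*h^2 + 8*h - 1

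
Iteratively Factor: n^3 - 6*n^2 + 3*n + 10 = (n - 2)*(n^2 - 4*n - 5) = (n - 5)*(n - 2)*(n + 1)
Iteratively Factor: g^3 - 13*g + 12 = (g - 1)*(g^2 + g - 12) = (g - 1)*(g + 4)*(g - 3)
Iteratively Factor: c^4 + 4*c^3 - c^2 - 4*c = (c - 1)*(c^3 + 5*c^2 + 4*c) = (c - 1)*(c + 1)*(c^2 + 4*c) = c*(c - 1)*(c + 1)*(c + 4)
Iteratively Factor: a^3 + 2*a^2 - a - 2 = (a - 1)*(a^2 + 3*a + 2) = (a - 1)*(a + 1)*(a + 2)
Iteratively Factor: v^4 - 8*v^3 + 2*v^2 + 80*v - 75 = (v - 5)*(v^3 - 3*v^2 - 13*v + 15) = (v - 5)^2*(v^2 + 2*v - 3) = (v - 5)^2*(v - 1)*(v + 3)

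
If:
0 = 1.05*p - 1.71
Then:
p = 1.63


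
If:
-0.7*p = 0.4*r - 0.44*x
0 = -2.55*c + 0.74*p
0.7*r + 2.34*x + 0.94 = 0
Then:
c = 0.736742697078832*x + 0.222681072428972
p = 2.53877551020408*x + 0.76734693877551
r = -3.34285714285714*x - 1.34285714285714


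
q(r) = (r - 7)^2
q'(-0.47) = -14.94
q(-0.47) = 55.80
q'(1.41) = -11.18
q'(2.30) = -9.40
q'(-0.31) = -14.62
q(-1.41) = 70.73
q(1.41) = 31.25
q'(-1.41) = -16.82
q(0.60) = 40.96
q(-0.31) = 53.44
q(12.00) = 25.00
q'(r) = 2*r - 14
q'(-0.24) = -14.48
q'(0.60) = -12.80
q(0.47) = 42.64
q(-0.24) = 52.42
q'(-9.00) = -32.00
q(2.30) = 22.09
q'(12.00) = 10.00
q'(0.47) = -13.06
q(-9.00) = 256.00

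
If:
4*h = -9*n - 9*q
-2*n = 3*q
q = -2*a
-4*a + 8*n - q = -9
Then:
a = -9/22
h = 81/88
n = -27/22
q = 9/11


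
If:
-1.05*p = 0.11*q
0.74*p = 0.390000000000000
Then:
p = 0.53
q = -5.03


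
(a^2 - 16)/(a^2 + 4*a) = (a - 4)/a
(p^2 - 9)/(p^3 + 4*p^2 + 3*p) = (p - 3)/(p*(p + 1))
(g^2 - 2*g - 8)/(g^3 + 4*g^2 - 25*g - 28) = (g + 2)/(g^2 + 8*g + 7)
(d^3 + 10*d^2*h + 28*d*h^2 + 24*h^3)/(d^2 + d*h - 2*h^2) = (d^2 + 8*d*h + 12*h^2)/(d - h)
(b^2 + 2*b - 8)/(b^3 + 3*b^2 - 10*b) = (b + 4)/(b*(b + 5))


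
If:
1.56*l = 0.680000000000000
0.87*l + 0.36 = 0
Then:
No Solution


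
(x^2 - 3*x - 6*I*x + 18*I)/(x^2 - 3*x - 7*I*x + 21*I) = (x - 6*I)/(x - 7*I)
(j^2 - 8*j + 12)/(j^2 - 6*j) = (j - 2)/j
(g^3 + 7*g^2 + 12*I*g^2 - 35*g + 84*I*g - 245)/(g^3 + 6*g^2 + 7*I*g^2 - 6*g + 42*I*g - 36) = (g^3 + g^2*(7 + 12*I) + g*(-35 + 84*I) - 245)/(g^3 + g^2*(6 + 7*I) + g*(-6 + 42*I) - 36)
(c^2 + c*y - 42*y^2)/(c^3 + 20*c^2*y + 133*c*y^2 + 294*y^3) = (c - 6*y)/(c^2 + 13*c*y + 42*y^2)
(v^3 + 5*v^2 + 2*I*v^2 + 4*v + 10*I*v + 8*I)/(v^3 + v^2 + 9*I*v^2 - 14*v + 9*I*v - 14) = (v + 4)/(v + 7*I)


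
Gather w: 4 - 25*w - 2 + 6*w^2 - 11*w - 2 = 6*w^2 - 36*w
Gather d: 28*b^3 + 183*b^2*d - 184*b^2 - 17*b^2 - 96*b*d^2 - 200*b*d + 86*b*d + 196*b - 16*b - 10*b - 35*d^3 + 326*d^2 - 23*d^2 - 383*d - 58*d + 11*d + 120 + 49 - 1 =28*b^3 - 201*b^2 + 170*b - 35*d^3 + d^2*(303 - 96*b) + d*(183*b^2 - 114*b - 430) + 168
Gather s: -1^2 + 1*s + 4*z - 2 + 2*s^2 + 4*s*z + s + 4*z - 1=2*s^2 + s*(4*z + 2) + 8*z - 4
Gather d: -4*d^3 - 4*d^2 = -4*d^3 - 4*d^2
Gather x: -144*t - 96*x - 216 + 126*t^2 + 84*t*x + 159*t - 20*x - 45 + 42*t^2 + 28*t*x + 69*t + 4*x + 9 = 168*t^2 + 84*t + x*(112*t - 112) - 252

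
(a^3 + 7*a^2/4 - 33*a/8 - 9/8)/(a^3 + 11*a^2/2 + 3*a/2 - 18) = (a + 1/4)/(a + 4)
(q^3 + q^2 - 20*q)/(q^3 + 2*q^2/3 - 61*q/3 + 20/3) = 3*q/(3*q - 1)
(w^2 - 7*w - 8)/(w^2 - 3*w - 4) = (w - 8)/(w - 4)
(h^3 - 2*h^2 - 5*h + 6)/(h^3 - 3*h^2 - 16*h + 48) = (h^2 + h - 2)/(h^2 - 16)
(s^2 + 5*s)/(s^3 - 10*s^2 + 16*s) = (s + 5)/(s^2 - 10*s + 16)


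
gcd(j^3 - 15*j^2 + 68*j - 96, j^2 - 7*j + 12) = j^2 - 7*j + 12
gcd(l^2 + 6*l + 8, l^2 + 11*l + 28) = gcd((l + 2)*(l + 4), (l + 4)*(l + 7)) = l + 4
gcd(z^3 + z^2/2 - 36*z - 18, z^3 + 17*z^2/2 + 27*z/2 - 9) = z + 6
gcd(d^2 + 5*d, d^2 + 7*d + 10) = d + 5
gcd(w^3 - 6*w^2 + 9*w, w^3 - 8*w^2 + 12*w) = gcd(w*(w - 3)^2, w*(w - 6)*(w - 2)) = w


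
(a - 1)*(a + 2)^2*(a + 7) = a^4 + 10*a^3 + 21*a^2 - 4*a - 28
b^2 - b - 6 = (b - 3)*(b + 2)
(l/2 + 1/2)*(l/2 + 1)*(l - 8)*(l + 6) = l^4/4 + l^3/4 - 13*l^2 - 37*l - 24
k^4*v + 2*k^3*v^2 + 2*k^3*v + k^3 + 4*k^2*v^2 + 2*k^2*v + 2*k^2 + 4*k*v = k*(k + 2)*(k + 2*v)*(k*v + 1)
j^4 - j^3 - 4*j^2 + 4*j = j*(j - 2)*(j - 1)*(j + 2)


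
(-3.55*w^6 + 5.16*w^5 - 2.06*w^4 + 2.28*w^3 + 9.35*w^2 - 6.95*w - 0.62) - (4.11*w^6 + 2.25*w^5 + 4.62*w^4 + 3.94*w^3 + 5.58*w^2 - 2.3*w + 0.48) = -7.66*w^6 + 2.91*w^5 - 6.68*w^4 - 1.66*w^3 + 3.77*w^2 - 4.65*w - 1.1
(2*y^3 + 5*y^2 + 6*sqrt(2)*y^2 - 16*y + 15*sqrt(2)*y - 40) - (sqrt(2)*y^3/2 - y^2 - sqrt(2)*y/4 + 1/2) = -sqrt(2)*y^3/2 + 2*y^3 + 6*y^2 + 6*sqrt(2)*y^2 - 16*y + 61*sqrt(2)*y/4 - 81/2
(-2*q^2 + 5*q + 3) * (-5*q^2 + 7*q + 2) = 10*q^4 - 39*q^3 + 16*q^2 + 31*q + 6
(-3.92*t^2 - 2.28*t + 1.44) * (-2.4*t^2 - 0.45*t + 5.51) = 9.408*t^4 + 7.236*t^3 - 24.0292*t^2 - 13.2108*t + 7.9344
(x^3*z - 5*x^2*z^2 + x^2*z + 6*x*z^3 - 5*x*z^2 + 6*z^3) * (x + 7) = x^4*z - 5*x^3*z^2 + 8*x^3*z + 6*x^2*z^3 - 40*x^2*z^2 + 7*x^2*z + 48*x*z^3 - 35*x*z^2 + 42*z^3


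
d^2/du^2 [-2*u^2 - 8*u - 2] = -4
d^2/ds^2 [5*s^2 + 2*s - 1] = 10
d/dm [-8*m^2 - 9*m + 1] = -16*m - 9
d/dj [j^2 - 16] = 2*j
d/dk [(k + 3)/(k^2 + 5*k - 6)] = (k^2 + 5*k - (k + 3)*(2*k + 5) - 6)/(k^2 + 5*k - 6)^2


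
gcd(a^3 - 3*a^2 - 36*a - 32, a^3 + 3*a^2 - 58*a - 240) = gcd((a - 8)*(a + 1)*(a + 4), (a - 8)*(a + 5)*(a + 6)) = a - 8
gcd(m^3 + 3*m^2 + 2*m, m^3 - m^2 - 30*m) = m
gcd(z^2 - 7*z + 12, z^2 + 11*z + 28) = 1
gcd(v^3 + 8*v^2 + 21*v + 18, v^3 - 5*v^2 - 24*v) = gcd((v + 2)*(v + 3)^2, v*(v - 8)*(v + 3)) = v + 3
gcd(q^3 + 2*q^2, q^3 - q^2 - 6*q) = q^2 + 2*q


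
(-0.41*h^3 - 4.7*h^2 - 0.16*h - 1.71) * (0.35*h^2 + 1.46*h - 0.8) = -0.1435*h^5 - 2.2436*h^4 - 6.59*h^3 + 2.9279*h^2 - 2.3686*h + 1.368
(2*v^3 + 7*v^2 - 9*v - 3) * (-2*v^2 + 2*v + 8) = -4*v^5 - 10*v^4 + 48*v^3 + 44*v^2 - 78*v - 24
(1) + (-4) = -3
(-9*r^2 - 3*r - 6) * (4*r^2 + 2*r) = -36*r^4 - 30*r^3 - 30*r^2 - 12*r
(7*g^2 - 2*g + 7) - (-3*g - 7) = 7*g^2 + g + 14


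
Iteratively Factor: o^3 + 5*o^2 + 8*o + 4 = (o + 2)*(o^2 + 3*o + 2) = (o + 1)*(o + 2)*(o + 2)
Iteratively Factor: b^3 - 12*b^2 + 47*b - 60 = (b - 5)*(b^2 - 7*b + 12) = (b - 5)*(b - 3)*(b - 4)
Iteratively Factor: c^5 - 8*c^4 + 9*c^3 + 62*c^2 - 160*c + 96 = (c - 2)*(c^4 - 6*c^3 - 3*c^2 + 56*c - 48) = (c - 2)*(c - 1)*(c^3 - 5*c^2 - 8*c + 48) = (c - 4)*(c - 2)*(c - 1)*(c^2 - c - 12) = (c - 4)^2*(c - 2)*(c - 1)*(c + 3)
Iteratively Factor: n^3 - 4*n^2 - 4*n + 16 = (n - 4)*(n^2 - 4) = (n - 4)*(n - 2)*(n + 2)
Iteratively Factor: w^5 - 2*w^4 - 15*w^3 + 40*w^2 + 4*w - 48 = (w - 2)*(w^4 - 15*w^2 + 10*w + 24) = (w - 2)*(w + 1)*(w^3 - w^2 - 14*w + 24) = (w - 3)*(w - 2)*(w + 1)*(w^2 + 2*w - 8) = (w - 3)*(w - 2)*(w + 1)*(w + 4)*(w - 2)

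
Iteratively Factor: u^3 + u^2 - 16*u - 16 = (u - 4)*(u^2 + 5*u + 4) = (u - 4)*(u + 4)*(u + 1)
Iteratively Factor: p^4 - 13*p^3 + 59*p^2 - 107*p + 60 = (p - 3)*(p^3 - 10*p^2 + 29*p - 20) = (p - 3)*(p - 1)*(p^2 - 9*p + 20) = (p - 4)*(p - 3)*(p - 1)*(p - 5)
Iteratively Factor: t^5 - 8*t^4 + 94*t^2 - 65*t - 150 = (t + 1)*(t^4 - 9*t^3 + 9*t^2 + 85*t - 150) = (t + 1)*(t + 3)*(t^3 - 12*t^2 + 45*t - 50) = (t - 5)*(t + 1)*(t + 3)*(t^2 - 7*t + 10) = (t - 5)^2*(t + 1)*(t + 3)*(t - 2)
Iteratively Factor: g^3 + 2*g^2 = (g)*(g^2 + 2*g) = g^2*(g + 2)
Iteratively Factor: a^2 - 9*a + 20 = (a - 5)*(a - 4)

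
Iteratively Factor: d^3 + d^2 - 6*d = (d - 2)*(d^2 + 3*d) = (d - 2)*(d + 3)*(d)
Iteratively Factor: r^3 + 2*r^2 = (r)*(r^2 + 2*r) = r*(r + 2)*(r)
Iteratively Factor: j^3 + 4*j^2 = (j + 4)*(j^2) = j*(j + 4)*(j)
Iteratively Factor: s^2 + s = (s + 1)*(s)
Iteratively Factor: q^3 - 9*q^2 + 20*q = (q)*(q^2 - 9*q + 20) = q*(q - 4)*(q - 5)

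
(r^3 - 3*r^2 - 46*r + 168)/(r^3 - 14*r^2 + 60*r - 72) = (r^2 + 3*r - 28)/(r^2 - 8*r + 12)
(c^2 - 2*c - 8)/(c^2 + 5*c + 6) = (c - 4)/(c + 3)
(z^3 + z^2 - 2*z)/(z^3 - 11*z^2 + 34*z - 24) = z*(z + 2)/(z^2 - 10*z + 24)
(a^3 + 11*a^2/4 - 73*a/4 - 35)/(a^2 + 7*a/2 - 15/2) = (4*a^2 - 9*a - 28)/(2*(2*a - 3))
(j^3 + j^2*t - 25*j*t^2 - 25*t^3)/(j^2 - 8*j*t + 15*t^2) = (-j^2 - 6*j*t - 5*t^2)/(-j + 3*t)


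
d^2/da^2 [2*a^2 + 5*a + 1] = 4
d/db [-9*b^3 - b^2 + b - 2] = -27*b^2 - 2*b + 1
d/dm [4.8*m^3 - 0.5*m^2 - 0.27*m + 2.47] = 14.4*m^2 - 1.0*m - 0.27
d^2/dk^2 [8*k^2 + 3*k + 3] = 16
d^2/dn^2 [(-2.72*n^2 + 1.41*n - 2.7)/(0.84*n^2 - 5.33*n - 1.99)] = (1.77635683940025e-15*n^4 - 22.366176*n^3 - 38.7112320000001*n^2 + 86.672376*n - 213.888538)/(0.592704*n^6 - 11.282544*n^5 + 67.377996*n^4 - 97.961669*n^3 - 159.621681*n^2 - 63.321999*n - 7.880599)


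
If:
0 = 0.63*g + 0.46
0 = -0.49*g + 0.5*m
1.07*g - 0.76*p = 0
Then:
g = -0.73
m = -0.72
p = -1.03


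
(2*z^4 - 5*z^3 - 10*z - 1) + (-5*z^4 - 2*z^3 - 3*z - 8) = -3*z^4 - 7*z^3 - 13*z - 9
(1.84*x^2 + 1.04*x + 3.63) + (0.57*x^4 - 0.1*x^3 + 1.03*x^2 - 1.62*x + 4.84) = 0.57*x^4 - 0.1*x^3 + 2.87*x^2 - 0.58*x + 8.47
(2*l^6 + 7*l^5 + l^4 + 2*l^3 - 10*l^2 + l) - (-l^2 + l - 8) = 2*l^6 + 7*l^5 + l^4 + 2*l^3 - 9*l^2 + 8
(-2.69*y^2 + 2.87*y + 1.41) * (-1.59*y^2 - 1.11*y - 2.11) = 4.2771*y^4 - 1.5774*y^3 + 0.2483*y^2 - 7.6208*y - 2.9751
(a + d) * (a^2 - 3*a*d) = a^3 - 2*a^2*d - 3*a*d^2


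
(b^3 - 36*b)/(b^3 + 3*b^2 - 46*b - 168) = b*(b - 6)/(b^2 - 3*b - 28)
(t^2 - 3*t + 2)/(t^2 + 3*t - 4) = (t - 2)/(t + 4)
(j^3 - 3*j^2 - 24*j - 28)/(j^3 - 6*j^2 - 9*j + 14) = (j + 2)/(j - 1)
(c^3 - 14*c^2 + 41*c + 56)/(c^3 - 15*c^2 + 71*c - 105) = (c^2 - 7*c - 8)/(c^2 - 8*c + 15)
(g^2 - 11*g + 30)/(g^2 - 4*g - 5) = (g - 6)/(g + 1)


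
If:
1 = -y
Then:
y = -1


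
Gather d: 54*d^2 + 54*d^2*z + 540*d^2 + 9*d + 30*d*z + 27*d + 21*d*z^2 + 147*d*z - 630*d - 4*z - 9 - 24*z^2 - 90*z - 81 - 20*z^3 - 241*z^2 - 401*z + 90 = d^2*(54*z + 594) + d*(21*z^2 + 177*z - 594) - 20*z^3 - 265*z^2 - 495*z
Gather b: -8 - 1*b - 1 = -b - 9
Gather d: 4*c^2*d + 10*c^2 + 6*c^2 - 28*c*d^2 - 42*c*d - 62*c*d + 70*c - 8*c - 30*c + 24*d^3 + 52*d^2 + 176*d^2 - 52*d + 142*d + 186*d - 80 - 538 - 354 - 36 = 16*c^2 + 32*c + 24*d^3 + d^2*(228 - 28*c) + d*(4*c^2 - 104*c + 276) - 1008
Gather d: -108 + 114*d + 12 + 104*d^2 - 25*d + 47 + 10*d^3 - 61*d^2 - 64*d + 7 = 10*d^3 + 43*d^2 + 25*d - 42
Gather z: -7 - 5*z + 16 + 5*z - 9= 0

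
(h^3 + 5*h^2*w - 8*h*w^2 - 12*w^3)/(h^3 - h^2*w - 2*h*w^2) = (h + 6*w)/h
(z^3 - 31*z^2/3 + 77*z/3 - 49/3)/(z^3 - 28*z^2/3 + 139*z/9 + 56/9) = 3*(3*z^2 - 10*z + 7)/(9*z^2 - 21*z - 8)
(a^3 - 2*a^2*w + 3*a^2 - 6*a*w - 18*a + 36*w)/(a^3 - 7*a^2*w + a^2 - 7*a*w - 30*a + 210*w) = (-a^2 + 2*a*w + 3*a - 6*w)/(-a^2 + 7*a*w + 5*a - 35*w)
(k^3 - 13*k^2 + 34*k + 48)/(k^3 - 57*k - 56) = (k - 6)/(k + 7)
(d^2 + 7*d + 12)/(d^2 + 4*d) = (d + 3)/d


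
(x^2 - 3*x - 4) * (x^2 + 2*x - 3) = x^4 - x^3 - 13*x^2 + x + 12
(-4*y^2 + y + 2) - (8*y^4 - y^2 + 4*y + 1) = -8*y^4 - 3*y^2 - 3*y + 1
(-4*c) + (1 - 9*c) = 1 - 13*c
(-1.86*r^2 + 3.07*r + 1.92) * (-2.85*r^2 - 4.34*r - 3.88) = 5.301*r^4 - 0.677099999999999*r^3 - 11.579*r^2 - 20.2444*r - 7.4496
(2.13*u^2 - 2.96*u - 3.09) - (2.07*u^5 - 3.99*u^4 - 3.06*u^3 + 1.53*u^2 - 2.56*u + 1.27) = -2.07*u^5 + 3.99*u^4 + 3.06*u^3 + 0.6*u^2 - 0.4*u - 4.36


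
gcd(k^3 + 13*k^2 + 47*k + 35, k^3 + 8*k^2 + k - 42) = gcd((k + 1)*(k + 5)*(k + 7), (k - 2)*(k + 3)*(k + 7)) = k + 7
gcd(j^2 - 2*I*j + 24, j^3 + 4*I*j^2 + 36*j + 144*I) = j^2 - 2*I*j + 24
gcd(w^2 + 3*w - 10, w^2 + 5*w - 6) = 1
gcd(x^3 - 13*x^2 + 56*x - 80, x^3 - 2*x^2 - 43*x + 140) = x^2 - 9*x + 20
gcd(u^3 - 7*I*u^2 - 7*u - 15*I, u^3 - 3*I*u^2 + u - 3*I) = u^2 - 2*I*u + 3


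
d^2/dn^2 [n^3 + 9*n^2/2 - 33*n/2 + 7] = 6*n + 9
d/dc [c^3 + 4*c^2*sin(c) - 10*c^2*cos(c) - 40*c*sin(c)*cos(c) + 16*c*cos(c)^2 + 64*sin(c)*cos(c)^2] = 10*c^2*sin(c) + 4*c^2*cos(c) + 3*c^2 + 8*c*sin(c) - 16*c*sin(2*c) - 20*c*cos(c) - 40*c*cos(2*c) - 20*sin(2*c) + 16*cos(c) + 8*cos(2*c) + 48*cos(3*c) + 8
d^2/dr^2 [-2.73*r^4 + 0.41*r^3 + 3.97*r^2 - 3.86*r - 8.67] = -32.76*r^2 + 2.46*r + 7.94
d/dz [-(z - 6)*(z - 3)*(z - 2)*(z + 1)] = 2*z*(-2*z^2 + 15*z - 25)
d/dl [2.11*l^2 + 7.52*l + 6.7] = 4.22*l + 7.52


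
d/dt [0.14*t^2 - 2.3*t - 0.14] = 0.28*t - 2.3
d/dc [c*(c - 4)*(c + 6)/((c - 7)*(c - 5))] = (c^4 - 24*c^3 + 105*c^2 + 140*c - 840)/(c^4 - 24*c^3 + 214*c^2 - 840*c + 1225)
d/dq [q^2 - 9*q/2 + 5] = 2*q - 9/2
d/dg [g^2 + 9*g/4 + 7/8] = 2*g + 9/4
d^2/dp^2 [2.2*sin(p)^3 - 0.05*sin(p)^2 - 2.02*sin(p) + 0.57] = 0.370000000000003*sin(p) + 4.95*sin(3*p) - 0.1*cos(2*p)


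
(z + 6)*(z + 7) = z^2 + 13*z + 42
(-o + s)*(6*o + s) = -6*o^2 + 5*o*s + s^2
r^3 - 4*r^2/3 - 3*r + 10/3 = (r - 2)*(r - 1)*(r + 5/3)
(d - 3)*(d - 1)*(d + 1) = d^3 - 3*d^2 - d + 3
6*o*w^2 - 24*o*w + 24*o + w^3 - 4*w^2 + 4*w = (6*o + w)*(w - 2)^2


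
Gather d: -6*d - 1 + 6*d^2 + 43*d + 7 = 6*d^2 + 37*d + 6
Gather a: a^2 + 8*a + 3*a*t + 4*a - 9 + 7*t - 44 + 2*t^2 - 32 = a^2 + a*(3*t + 12) + 2*t^2 + 7*t - 85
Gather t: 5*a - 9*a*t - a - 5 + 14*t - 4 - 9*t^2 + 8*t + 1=4*a - 9*t^2 + t*(22 - 9*a) - 8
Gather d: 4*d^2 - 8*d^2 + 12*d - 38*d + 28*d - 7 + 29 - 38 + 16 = -4*d^2 + 2*d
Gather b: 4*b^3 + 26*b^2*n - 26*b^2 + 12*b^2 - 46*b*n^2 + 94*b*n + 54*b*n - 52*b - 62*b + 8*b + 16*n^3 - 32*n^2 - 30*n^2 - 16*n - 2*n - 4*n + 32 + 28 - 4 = 4*b^3 + b^2*(26*n - 14) + b*(-46*n^2 + 148*n - 106) + 16*n^3 - 62*n^2 - 22*n + 56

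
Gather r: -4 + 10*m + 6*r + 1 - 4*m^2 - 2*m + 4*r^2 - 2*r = -4*m^2 + 8*m + 4*r^2 + 4*r - 3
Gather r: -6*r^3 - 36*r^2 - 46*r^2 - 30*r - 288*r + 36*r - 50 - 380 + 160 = -6*r^3 - 82*r^2 - 282*r - 270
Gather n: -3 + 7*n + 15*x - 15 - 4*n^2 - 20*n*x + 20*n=-4*n^2 + n*(27 - 20*x) + 15*x - 18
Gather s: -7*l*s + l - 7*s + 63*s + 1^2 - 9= l + s*(56 - 7*l) - 8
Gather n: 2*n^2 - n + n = 2*n^2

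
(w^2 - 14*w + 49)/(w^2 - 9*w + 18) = (w^2 - 14*w + 49)/(w^2 - 9*w + 18)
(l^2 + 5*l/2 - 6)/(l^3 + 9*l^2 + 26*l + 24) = (l - 3/2)/(l^2 + 5*l + 6)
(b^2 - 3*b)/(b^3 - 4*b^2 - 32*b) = (3 - b)/(-b^2 + 4*b + 32)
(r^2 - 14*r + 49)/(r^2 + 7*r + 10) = (r^2 - 14*r + 49)/(r^2 + 7*r + 10)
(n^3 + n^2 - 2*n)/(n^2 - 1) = n*(n + 2)/(n + 1)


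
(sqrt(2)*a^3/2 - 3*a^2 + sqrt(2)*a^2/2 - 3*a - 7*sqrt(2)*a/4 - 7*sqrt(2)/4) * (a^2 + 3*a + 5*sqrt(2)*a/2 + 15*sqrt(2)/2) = sqrt(2)*a^5/2 - a^4/2 + 2*sqrt(2)*a^4 - 31*sqrt(2)*a^3/4 - 2*a^3 - 37*sqrt(2)*a^2 - 41*a^2/4 - 111*sqrt(2)*a/4 - 35*a - 105/4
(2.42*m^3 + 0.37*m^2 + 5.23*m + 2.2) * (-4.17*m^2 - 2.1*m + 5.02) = -10.0914*m^5 - 6.6249*m^4 - 10.4377*m^3 - 18.2996*m^2 + 21.6346*m + 11.044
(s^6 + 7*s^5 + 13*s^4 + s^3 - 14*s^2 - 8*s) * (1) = s^6 + 7*s^5 + 13*s^4 + s^3 - 14*s^2 - 8*s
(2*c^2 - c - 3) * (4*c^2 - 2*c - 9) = 8*c^4 - 8*c^3 - 28*c^2 + 15*c + 27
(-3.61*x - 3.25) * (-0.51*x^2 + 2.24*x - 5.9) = 1.8411*x^3 - 6.4289*x^2 + 14.019*x + 19.175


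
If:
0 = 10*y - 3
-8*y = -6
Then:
No Solution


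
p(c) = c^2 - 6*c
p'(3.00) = 0.00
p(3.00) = -9.00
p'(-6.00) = -18.00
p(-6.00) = 72.00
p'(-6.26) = -18.52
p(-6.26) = 76.75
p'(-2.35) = -10.70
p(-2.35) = 19.62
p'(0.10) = -5.80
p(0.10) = -0.59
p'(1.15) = -3.70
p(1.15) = -5.58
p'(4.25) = 2.50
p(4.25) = -7.44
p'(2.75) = -0.50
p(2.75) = -8.94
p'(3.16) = 0.32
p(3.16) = -8.97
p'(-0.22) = -6.44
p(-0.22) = 1.37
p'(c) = 2*c - 6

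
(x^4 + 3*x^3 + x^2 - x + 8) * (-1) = -x^4 - 3*x^3 - x^2 + x - 8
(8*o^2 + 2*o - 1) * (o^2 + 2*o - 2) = 8*o^4 + 18*o^3 - 13*o^2 - 6*o + 2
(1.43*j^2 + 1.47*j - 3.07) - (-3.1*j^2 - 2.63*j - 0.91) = 4.53*j^2 + 4.1*j - 2.16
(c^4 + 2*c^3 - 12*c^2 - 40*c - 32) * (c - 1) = c^5 + c^4 - 14*c^3 - 28*c^2 + 8*c + 32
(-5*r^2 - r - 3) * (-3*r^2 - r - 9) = 15*r^4 + 8*r^3 + 55*r^2 + 12*r + 27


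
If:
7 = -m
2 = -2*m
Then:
No Solution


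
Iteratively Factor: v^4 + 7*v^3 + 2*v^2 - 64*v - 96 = (v + 4)*(v^3 + 3*v^2 - 10*v - 24) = (v - 3)*(v + 4)*(v^2 + 6*v + 8) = (v - 3)*(v + 2)*(v + 4)*(v + 4)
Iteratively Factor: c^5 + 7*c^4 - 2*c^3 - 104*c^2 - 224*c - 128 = (c + 4)*(c^4 + 3*c^3 - 14*c^2 - 48*c - 32) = (c + 1)*(c + 4)*(c^3 + 2*c^2 - 16*c - 32) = (c - 4)*(c + 1)*(c + 4)*(c^2 + 6*c + 8) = (c - 4)*(c + 1)*(c + 2)*(c + 4)*(c + 4)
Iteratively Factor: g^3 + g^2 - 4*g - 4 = (g + 2)*(g^2 - g - 2) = (g + 1)*(g + 2)*(g - 2)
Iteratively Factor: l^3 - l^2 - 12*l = (l - 4)*(l^2 + 3*l) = l*(l - 4)*(l + 3)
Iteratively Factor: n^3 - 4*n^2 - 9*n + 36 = (n - 3)*(n^2 - n - 12) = (n - 3)*(n + 3)*(n - 4)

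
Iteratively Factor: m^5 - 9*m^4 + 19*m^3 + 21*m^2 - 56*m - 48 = (m + 1)*(m^4 - 10*m^3 + 29*m^2 - 8*m - 48) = (m - 3)*(m + 1)*(m^3 - 7*m^2 + 8*m + 16) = (m - 4)*(m - 3)*(m + 1)*(m^2 - 3*m - 4) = (m - 4)*(m - 3)*(m + 1)^2*(m - 4)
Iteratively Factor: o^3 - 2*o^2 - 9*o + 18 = (o - 3)*(o^2 + o - 6) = (o - 3)*(o + 3)*(o - 2)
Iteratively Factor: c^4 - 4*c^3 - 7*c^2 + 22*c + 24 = (c - 4)*(c^3 - 7*c - 6) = (c - 4)*(c + 2)*(c^2 - 2*c - 3) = (c - 4)*(c + 1)*(c + 2)*(c - 3)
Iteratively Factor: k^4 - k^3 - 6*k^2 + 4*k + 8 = (k + 2)*(k^3 - 3*k^2 + 4) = (k + 1)*(k + 2)*(k^2 - 4*k + 4) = (k - 2)*(k + 1)*(k + 2)*(k - 2)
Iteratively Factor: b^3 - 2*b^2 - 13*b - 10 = (b + 2)*(b^2 - 4*b - 5) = (b - 5)*(b + 2)*(b + 1)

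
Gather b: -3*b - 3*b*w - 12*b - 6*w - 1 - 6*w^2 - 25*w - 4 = b*(-3*w - 15) - 6*w^2 - 31*w - 5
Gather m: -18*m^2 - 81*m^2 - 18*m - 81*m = -99*m^2 - 99*m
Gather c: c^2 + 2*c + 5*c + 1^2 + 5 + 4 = c^2 + 7*c + 10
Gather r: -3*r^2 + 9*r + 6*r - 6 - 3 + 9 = -3*r^2 + 15*r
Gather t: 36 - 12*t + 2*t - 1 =35 - 10*t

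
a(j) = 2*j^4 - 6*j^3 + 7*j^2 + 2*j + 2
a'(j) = 8*j^3 - 18*j^2 + 14*j + 2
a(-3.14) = 444.92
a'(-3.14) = -467.11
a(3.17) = 89.51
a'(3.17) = 120.34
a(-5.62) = 3272.03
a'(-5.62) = -2065.23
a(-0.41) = 2.83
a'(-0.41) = -7.32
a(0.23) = 2.76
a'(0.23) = 4.37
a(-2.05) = 114.33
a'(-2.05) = -171.27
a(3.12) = 83.67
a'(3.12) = 113.43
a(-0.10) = 1.88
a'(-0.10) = 0.41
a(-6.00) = 4130.00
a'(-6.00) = -2458.00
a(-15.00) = 123047.00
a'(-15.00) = -31258.00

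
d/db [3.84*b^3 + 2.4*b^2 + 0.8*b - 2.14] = 11.52*b^2 + 4.8*b + 0.8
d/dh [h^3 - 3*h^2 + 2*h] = 3*h^2 - 6*h + 2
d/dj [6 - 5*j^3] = -15*j^2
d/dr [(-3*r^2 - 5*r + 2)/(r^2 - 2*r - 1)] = (11*r^2 + 2*r + 9)/(r^4 - 4*r^3 + 2*r^2 + 4*r + 1)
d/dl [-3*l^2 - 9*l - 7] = -6*l - 9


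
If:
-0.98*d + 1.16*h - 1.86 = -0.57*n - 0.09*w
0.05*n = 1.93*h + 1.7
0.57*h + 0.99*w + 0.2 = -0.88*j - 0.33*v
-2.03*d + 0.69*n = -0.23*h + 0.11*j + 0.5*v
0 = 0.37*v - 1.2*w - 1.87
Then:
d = 0.889899970008217 - 1.64962929719578*w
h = -0.0736826142497135*w - 0.718759089430617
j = -2.29348997744083*w - 1.65698313279817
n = 6.25589914797819 - 2.84414891003894*w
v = 3.24324324324324*w + 5.05405405405405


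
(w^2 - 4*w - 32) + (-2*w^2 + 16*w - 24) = -w^2 + 12*w - 56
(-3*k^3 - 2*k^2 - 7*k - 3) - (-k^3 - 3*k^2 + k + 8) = -2*k^3 + k^2 - 8*k - 11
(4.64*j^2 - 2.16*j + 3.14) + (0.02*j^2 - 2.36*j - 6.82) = 4.66*j^2 - 4.52*j - 3.68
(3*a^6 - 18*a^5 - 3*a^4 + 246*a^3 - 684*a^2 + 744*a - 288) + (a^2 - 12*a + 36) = 3*a^6 - 18*a^5 - 3*a^4 + 246*a^3 - 683*a^2 + 732*a - 252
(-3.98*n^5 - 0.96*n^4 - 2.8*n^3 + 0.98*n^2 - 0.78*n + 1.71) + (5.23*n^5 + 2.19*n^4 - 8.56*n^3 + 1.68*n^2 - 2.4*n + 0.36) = 1.25*n^5 + 1.23*n^4 - 11.36*n^3 + 2.66*n^2 - 3.18*n + 2.07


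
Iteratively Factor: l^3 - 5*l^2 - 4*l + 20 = (l + 2)*(l^2 - 7*l + 10) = (l - 2)*(l + 2)*(l - 5)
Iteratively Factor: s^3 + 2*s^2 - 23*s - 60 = (s + 4)*(s^2 - 2*s - 15) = (s + 3)*(s + 4)*(s - 5)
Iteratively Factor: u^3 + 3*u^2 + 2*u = (u + 1)*(u^2 + 2*u) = (u + 1)*(u + 2)*(u)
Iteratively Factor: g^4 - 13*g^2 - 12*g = (g + 1)*(g^3 - g^2 - 12*g) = g*(g + 1)*(g^2 - g - 12) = g*(g - 4)*(g + 1)*(g + 3)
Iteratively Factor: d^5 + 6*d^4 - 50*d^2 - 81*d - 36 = (d - 3)*(d^4 + 9*d^3 + 27*d^2 + 31*d + 12) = (d - 3)*(d + 3)*(d^3 + 6*d^2 + 9*d + 4) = (d - 3)*(d + 1)*(d + 3)*(d^2 + 5*d + 4) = (d - 3)*(d + 1)^2*(d + 3)*(d + 4)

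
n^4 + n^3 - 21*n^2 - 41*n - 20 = (n - 5)*(n + 1)^2*(n + 4)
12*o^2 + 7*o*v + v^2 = (3*o + v)*(4*o + v)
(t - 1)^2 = t^2 - 2*t + 1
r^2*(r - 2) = r^3 - 2*r^2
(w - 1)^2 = w^2 - 2*w + 1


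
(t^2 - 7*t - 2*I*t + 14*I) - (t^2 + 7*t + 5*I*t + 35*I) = -14*t - 7*I*t - 21*I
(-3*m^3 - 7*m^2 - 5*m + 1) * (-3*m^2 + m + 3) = 9*m^5 + 18*m^4 - m^3 - 29*m^2 - 14*m + 3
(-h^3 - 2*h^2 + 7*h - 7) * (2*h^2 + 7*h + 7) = -2*h^5 - 11*h^4 - 7*h^3 + 21*h^2 - 49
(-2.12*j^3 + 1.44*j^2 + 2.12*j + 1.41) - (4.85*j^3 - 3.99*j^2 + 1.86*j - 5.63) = -6.97*j^3 + 5.43*j^2 + 0.26*j + 7.04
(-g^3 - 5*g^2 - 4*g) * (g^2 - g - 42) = -g^5 - 4*g^4 + 43*g^3 + 214*g^2 + 168*g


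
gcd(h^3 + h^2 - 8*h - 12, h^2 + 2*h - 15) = h - 3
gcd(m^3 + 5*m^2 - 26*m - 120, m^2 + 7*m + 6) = m + 6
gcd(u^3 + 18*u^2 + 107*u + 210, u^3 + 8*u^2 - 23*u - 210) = u^2 + 13*u + 42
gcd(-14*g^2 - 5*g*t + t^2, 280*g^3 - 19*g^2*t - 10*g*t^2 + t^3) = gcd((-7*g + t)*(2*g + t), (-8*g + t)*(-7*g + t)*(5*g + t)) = -7*g + t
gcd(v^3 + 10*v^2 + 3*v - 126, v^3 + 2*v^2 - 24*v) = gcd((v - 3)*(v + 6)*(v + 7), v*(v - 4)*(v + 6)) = v + 6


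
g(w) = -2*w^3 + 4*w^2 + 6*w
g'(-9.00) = -552.00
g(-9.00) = 1728.00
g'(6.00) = -162.00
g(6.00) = -252.00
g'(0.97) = 8.11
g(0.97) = 7.76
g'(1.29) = 6.34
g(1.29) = 10.10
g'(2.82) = -19.15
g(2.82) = 3.88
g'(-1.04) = -8.81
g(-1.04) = 0.34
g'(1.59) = 3.55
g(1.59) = 11.61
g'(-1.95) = -32.42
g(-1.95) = 18.34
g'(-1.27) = -13.84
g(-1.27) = 2.93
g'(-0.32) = 2.83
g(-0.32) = -1.44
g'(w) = -6*w^2 + 8*w + 6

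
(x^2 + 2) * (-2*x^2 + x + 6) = -2*x^4 + x^3 + 2*x^2 + 2*x + 12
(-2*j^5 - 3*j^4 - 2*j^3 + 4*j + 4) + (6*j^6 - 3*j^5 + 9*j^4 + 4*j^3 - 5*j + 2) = 6*j^6 - 5*j^5 + 6*j^4 + 2*j^3 - j + 6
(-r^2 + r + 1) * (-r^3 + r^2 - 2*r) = r^5 - 2*r^4 + 2*r^3 - r^2 - 2*r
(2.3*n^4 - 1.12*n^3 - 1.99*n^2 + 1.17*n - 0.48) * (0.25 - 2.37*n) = -5.451*n^5 + 3.2294*n^4 + 4.4363*n^3 - 3.2704*n^2 + 1.4301*n - 0.12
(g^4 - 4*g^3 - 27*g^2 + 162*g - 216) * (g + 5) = g^5 + g^4 - 47*g^3 + 27*g^2 + 594*g - 1080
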